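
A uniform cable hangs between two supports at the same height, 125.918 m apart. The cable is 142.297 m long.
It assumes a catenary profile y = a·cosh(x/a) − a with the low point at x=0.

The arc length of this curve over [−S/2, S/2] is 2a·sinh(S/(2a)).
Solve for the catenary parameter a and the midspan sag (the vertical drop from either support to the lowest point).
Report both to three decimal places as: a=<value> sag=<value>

seed: a₀ = √(S³/(24(L−S))) = √(125.918³/(24·16.379)) = 71.266005
iter 1: u=0.883437  f(a)=+6.512e-01  f'(a)=-4.965e-01  a ← 71.266005 − (+6.512e-01/-4.965e-01) = 72.577390
iter 2: u=0.867474  f(a)=+1.841e-02  f'(a)=-4.688e-01  a ← 72.577390 − (+1.841e-02/-4.688e-01) = 72.616654
iter 3: u=0.867005  f(a)=+1.566e-05  f'(a)=-4.680e-01  a ← 72.616654 − (+1.566e-05/-4.680e-01) = 72.616688
iter 4: u=0.867005  f(a)=+1.140e-11  f'(a)=-4.680e-01  a ← 72.616688 − (+1.140e-11/-4.680e-01) = 72.616688
converged: |Δa| < 1e-12 after 4 iterations
sag = a·(cosh(S/(2a)) − 1) = 72.616688·(cosh(0.867005) − 1) = 29.045952
T_max/T_min = cosh(S/(2a)) = 1.399990

a=72.617 sag=29.046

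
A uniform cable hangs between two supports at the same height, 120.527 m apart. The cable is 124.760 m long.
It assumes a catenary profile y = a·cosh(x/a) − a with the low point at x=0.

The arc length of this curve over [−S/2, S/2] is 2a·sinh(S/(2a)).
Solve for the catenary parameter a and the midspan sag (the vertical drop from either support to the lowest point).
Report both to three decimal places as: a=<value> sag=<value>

a=131.965 sag=14.001

seed: a₀ = √(S³/(24(L−S))) = √(120.527³/(24·4.233)) = 131.279455
iter 1: u=0.459047  f(a)=+4.482e-02  f'(a)=-6.586e-02  a ← 131.279455 − (+4.482e-02/-6.586e-02) = 131.960079
iter 2: u=0.456680  f(a)=+3.510e-04  f'(a)=-6.483e-02  a ← 131.960079 − (+3.510e-04/-6.483e-02) = 131.965493
iter 3: u=0.456661  f(a)=+2.190e-08  f'(a)=-6.482e-02  a ← 131.965493 − (+2.190e-08/-6.482e-02) = 131.965494
iter 4: u=0.456661  f(a)=-2.842e-14  f'(a)=-6.482e-02  a ← 131.965494 − (-2.842e-14/-6.482e-02) = 131.965494
converged: |Δa| < 1e-12 after 4 iterations
sag = a·(cosh(S/(2a)) − 1) = 131.965494·(cosh(0.456661) − 1) = 14.000790
T_max/T_min = cosh(S/(2a)) = 1.106094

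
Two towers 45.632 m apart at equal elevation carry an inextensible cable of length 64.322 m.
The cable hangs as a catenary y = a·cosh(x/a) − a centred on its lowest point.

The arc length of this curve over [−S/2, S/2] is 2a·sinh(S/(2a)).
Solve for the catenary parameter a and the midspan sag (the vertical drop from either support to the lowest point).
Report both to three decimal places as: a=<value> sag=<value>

a=15.376 sag=20.272

seed: a₀ = √(S³/(24(L−S))) = √(45.632³/(24·18.690)) = 14.554389
iter 1: u=1.567637  f(a)=+2.436e+00  f'(a)=-3.257e+00  a ← 14.554389 − (+2.436e+00/-3.257e+00) = 15.302088
iter 2: u=1.491038  f(a)=+2.003e-01  f'(a)=-2.742e+00  a ← 15.302088 − (+2.003e-01/-2.742e+00) = 15.375129
iter 3: u=1.483955  f(a)=+1.622e-03  f'(a)=-2.698e+00  a ← 15.375129 − (+1.622e-03/-2.698e+00) = 15.375731
iter 4: u=1.483897  f(a)=+1.083e-07  f'(a)=-2.697e+00  a ← 15.375731 − (+1.083e-07/-2.697e+00) = 15.375731
iter 5: u=1.483897  f(a)=+0.000e+00  f'(a)=-2.697e+00  a ← 15.375731 − (+0.000e+00/-2.697e+00) = 15.375731
converged: |Δa| < 1e-12 after 5 iterations
sag = a·(cosh(S/(2a)) − 1) = 15.375731·(cosh(1.483897) − 1) = 20.271752
T_max/T_min = cosh(S/(2a)) = 2.318425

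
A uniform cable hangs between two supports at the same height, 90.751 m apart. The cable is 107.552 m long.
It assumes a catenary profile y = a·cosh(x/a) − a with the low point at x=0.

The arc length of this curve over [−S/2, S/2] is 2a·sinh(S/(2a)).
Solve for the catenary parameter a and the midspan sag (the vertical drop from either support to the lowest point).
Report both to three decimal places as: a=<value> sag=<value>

a=44.201 sag=25.409

seed: a₀ = √(S³/(24(L−S))) = √(90.751³/(24·16.801)) = 43.053052
iter 1: u=1.053944  f(a)=+9.582e-01  f'(a)=-8.707e-01  a ← 43.053052 − (+9.582e-01/-8.707e-01) = 44.153552
iter 2: u=1.027675  f(a)=+3.797e-02  f'(a)=-8.029e-01  a ← 44.153552 − (+3.797e-02/-8.029e-01) = 44.200840
iter 3: u=1.026576  f(a)=+6.507e-05  f'(a)=-8.002e-01  a ← 44.200840 − (+6.507e-05/-8.002e-01) = 44.200922
iter 4: u=1.026574  f(a)=+1.918e-10  f'(a)=-8.002e-01  a ← 44.200922 − (+1.918e-10/-8.002e-01) = 44.200922
iter 5: u=1.026574  f(a)=+0.000e+00  f'(a)=-8.002e-01  a ← 44.200922 − (+0.000e+00/-8.002e-01) = 44.200922
converged: |Δa| < 1e-12 after 5 iterations
sag = a·(cosh(S/(2a)) − 1) = 44.200922·(cosh(1.026574) − 1) = 25.409276
T_max/T_min = cosh(S/(2a)) = 1.574859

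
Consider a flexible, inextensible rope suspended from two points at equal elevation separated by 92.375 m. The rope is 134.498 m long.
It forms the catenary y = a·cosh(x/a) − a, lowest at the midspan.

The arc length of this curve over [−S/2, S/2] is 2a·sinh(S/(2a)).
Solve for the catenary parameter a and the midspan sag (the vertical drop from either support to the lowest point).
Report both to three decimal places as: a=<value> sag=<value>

a=29.663 sag=43.838

seed: a₀ = √(S³/(24(L−S))) = √(92.375³/(24·42.123)) = 27.923279
iter 1: u=1.654086  f(a)=+6.152e+00  f'(a)=-3.927e+00  a ← 27.923279 − (+6.152e+00/-3.927e+00) = 29.489822
iter 2: u=1.566218  f(a)=+5.557e-01  f'(a)=-3.247e+00  a ← 29.489822 − (+5.557e-01/-3.247e+00) = 29.660955
iter 3: u=1.557182  f(a)=+5.528e-03  f'(a)=-3.183e+00  a ← 29.660955 − (+5.528e-03/-3.183e+00) = 29.662692
iter 4: u=1.557091  f(a)=+5.590e-07  f'(a)=-3.182e+00  a ← 29.662692 − (+5.590e-07/-3.182e+00) = 29.662692
iter 5: u=1.557091  f(a)=+0.000e+00  f'(a)=-3.182e+00  a ← 29.662692 − (+0.000e+00/-3.182e+00) = 29.662692
converged: |Δa| < 1e-12 after 5 iterations
sag = a·(cosh(S/(2a)) − 1) = 29.662692·(cosh(1.557091) − 1) = 43.837671
T_max/T_min = cosh(S/(2a)) = 2.477872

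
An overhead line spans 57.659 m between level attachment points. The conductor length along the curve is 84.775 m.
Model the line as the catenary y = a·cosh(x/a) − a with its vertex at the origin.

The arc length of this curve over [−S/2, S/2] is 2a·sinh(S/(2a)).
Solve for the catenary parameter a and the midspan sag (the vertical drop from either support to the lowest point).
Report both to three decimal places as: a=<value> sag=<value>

a=18.262 sag=27.892

seed: a₀ = √(S³/(24(L−S))) = √(57.659³/(24·27.116)) = 17.162566
iter 1: u=1.679790  f(a)=+4.093e+00  f'(a)=-4.146e+00  a ← 17.162566 − (+4.093e+00/-4.146e+00) = 18.149730
iter 2: u=1.588426  f(a)=+3.797e-01  f'(a)=-3.410e+00  a ← 18.149730 − (+3.797e-01/-3.410e+00) = 18.261091
iter 3: u=1.578739  f(a)=+4.006e-03  f'(a)=-3.338e+00  a ← 18.261091 − (+4.006e-03/-3.338e+00) = 18.262291
iter 4: u=1.578635  f(a)=+4.562e-07  f'(a)=-3.337e+00  a ← 18.262291 − (+4.562e-07/-3.337e+00) = 18.262291
iter 5: u=1.578635  f(a)=+1.421e-14  f'(a)=-3.337e+00  a ← 18.262291 − (+1.421e-14/-3.337e+00) = 18.262291
converged: |Δa| < 1e-12 after 5 iterations
sag = a·(cosh(S/(2a)) − 1) = 18.262291·(cosh(1.578635) − 1) = 27.891922
T_max/T_min = cosh(S/(2a)) = 2.527296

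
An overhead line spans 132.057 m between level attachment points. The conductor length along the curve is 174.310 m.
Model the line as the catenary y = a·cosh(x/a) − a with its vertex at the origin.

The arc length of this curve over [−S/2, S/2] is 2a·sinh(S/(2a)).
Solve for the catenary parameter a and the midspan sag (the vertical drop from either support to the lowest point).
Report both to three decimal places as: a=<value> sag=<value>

seed: a₀ = √(S³/(24(L−S))) = √(132.057³/(24·42.253)) = 47.654920
iter 1: u=1.385555  f(a)=+4.246e+00  f'(a)=-2.138e+00  a ← 47.654920 − (+4.246e+00/-2.138e+00) = 49.641066
iter 2: u=1.330118  f(a)=+2.799e-01  f'(a)=-1.865e+00  a ← 49.641066 − (+2.799e-01/-1.865e+00) = 49.791178
iter 3: u=1.326108  f(a)=+1.406e-03  f'(a)=-1.846e+00  a ← 49.791178 − (+1.406e-03/-1.846e+00) = 49.791940
iter 4: u=1.326088  f(a)=+3.586e-08  f'(a)=-1.846e+00  a ← 49.791940 − (+3.586e-08/-1.846e+00) = 49.791940
iter 5: u=1.326088  f(a)=+2.842e-14  f'(a)=-1.846e+00  a ← 49.791940 − (+2.842e-14/-1.846e+00) = 49.791940
converged: |Δa| < 1e-12 after 5 iterations
sag = a·(cosh(S/(2a)) − 1) = 49.791940·(cosh(1.326088) − 1) = 50.583512
T_max/T_min = cosh(S/(2a)) = 2.015898

a=49.792 sag=50.584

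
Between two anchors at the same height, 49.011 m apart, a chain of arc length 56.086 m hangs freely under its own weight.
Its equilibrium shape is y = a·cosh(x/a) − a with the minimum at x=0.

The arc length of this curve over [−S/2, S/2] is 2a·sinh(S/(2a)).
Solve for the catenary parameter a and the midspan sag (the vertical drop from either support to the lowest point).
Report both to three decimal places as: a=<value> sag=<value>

a=26.883 sag=11.964

seed: a₀ = √(S³/(24(L−S))) = √(49.011³/(24·7.075)) = 26.331252
iter 1: u=0.930662  f(a)=+3.128e-01  f'(a)=-5.854e-01  a ← 26.331252 − (+3.128e-01/-5.854e-01) = 26.865576
iter 2: u=0.912152  f(a)=+9.775e-03  f'(a)=-5.493e-01  a ← 26.865576 − (+9.775e-03/-5.493e-01) = 26.883370
iter 3: u=0.911549  f(a)=+1.023e-05  f'(a)=-5.482e-01  a ← 26.883370 − (+1.023e-05/-5.482e-01) = 26.883389
iter 4: u=0.911548  f(a)=+1.122e-11  f'(a)=-5.482e-01  a ← 26.883389 − (+1.122e-11/-5.482e-01) = 26.883389
converged: |Δa| < 1e-12 after 4 iterations
sag = a·(cosh(S/(2a)) − 1) = 26.883389·(cosh(0.911548) − 1) = 11.964088
T_max/T_min = cosh(S/(2a)) = 1.445036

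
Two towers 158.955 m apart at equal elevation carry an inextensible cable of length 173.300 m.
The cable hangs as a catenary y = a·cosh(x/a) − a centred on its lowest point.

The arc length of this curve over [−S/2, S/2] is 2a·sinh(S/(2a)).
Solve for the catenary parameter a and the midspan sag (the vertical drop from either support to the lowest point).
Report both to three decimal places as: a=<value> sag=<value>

seed: a₀ = √(S³/(24(L−S))) = √(158.955³/(24·14.345)) = 108.007868
iter 1: u=0.735849  f(a)=+3.934e-01  f'(a)=-2.803e-01  a ← 108.007868 − (+3.934e-01/-2.803e-01) = 109.411461
iter 2: u=0.726409  f(a)=+7.800e-03  f'(a)=-2.693e-01  a ← 109.411461 − (+7.800e-03/-2.693e-01) = 109.440428
iter 3: u=0.726217  f(a)=+3.204e-06  f'(a)=-2.691e-01  a ← 109.440428 − (+3.204e-06/-2.691e-01) = 109.440440
iter 4: u=0.726217  f(a)=+5.400e-13  f'(a)=-2.691e-01  a ← 109.440440 − (+5.400e-13/-2.691e-01) = 109.440440
converged: |Δa| < 1e-12 after 4 iterations
sag = a·(cosh(S/(2a)) − 1) = 109.440440·(cosh(0.726217) − 1) = 30.149790
T_max/T_min = cosh(S/(2a)) = 1.275490

a=109.440 sag=30.150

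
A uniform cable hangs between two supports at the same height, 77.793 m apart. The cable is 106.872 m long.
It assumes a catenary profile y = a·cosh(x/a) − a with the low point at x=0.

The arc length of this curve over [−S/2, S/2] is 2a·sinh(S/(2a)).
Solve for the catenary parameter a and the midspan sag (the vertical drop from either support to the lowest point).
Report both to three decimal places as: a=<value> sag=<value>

a=27.319 sag=32.695

seed: a₀ = √(S³/(24(L−S))) = √(77.793³/(24·29.079)) = 25.972600
iter 1: u=1.497597  f(a)=+3.441e+00  f'(a)=-2.783e+00  a ← 25.972600 − (+3.441e+00/-2.783e+00) = 27.208729
iter 2: u=1.429560  f(a)=+2.609e-01  f'(a)=-2.376e+00  a ← 27.208729 − (+2.609e-01/-2.376e+00) = 27.318530
iter 3: u=1.423814  f(a)=+1.772e-03  f'(a)=-2.344e+00  a ← 27.318530 − (+1.772e-03/-2.344e+00) = 27.319286
iter 4: u=1.423774  f(a)=+8.295e-08  f'(a)=-2.343e+00  a ← 27.319286 − (+8.295e-08/-2.343e+00) = 27.319286
iter 5: u=1.423774  f(a)=+1.421e-14  f'(a)=-2.343e+00  a ← 27.319286 − (+1.421e-14/-2.343e+00) = 27.319286
converged: |Δa| < 1e-12 after 5 iterations
sag = a·(cosh(S/(2a)) − 1) = 27.319286·(cosh(1.423774) − 1) = 32.695291
T_max/T_min = cosh(S/(2a)) = 2.196784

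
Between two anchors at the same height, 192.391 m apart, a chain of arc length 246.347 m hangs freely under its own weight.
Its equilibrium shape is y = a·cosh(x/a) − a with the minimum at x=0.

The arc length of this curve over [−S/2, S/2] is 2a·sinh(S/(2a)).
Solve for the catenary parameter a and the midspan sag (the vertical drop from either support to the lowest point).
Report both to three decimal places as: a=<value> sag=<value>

a=77.094 sag=68.216

seed: a₀ = √(S³/(24(L−S))) = √(192.391³/(24·53.956)) = 74.156912
iter 1: u=1.297189  f(a)=+4.726e+00  f'(a)=-1.715e+00  a ← 74.156912 − (+4.726e+00/-1.715e+00) = 76.912094
iter 2: u=1.250720  f(a)=+2.761e-01  f'(a)=-1.520e+00  a ← 76.912094 − (+2.761e-01/-1.520e+00) = 77.093750
iter 3: u=1.247773  f(a)=+1.072e-03  f'(a)=-1.508e+00  a ← 77.093750 − (+1.072e-03/-1.508e+00) = 77.094461
iter 4: u=1.247761  f(a)=+1.631e-08  f'(a)=-1.508e+00  a ← 77.094461 − (+1.631e-08/-1.508e+00) = 77.094461
iter 5: u=1.247761  f(a)=+0.000e+00  f'(a)=-1.508e+00  a ← 77.094461 − (+0.000e+00/-1.508e+00) = 77.094461
converged: |Δa| < 1e-12 after 5 iterations
sag = a·(cosh(S/(2a)) − 1) = 77.094461·(cosh(1.247761) − 1) = 68.216471
T_max/T_min = cosh(S/(2a)) = 1.884843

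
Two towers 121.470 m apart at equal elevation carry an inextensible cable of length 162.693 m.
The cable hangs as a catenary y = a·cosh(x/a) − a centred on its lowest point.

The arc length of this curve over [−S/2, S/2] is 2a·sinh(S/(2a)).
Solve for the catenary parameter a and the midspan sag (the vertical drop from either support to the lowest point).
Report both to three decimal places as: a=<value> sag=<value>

a=44.579 sag=48.181

seed: a₀ = √(S³/(24(L−S))) = √(121.470³/(24·41.223)) = 42.562598
iter 1: u=1.426957  f(a)=+4.406e+00  f'(a)=-2.361e+00  a ← 42.562598 − (+4.406e+00/-2.361e+00) = 44.428656
iter 2: u=1.367023  f(a)=+3.063e-01  f'(a)=-2.043e+00  a ← 44.428656 − (+3.063e-01/-2.043e+00) = 44.578579
iter 3: u=1.362426  f(a)=+1.725e-03  f'(a)=-2.020e+00  a ← 44.578579 − (+1.725e-03/-2.020e+00) = 44.579433
iter 4: u=1.362400  f(a)=+5.541e-08  f'(a)=-2.020e+00  a ← 44.579433 − (+5.541e-08/-2.020e+00) = 44.579433
iter 5: u=1.362400  f(a)=+0.000e+00  f'(a)=-2.020e+00  a ← 44.579433 − (+0.000e+00/-2.020e+00) = 44.579433
converged: |Δa| < 1e-12 after 5 iterations
sag = a·(cosh(S/(2a)) − 1) = 44.579433·(cosh(1.362400) − 1) = 48.181437
T_max/T_min = cosh(S/(2a)) = 2.080800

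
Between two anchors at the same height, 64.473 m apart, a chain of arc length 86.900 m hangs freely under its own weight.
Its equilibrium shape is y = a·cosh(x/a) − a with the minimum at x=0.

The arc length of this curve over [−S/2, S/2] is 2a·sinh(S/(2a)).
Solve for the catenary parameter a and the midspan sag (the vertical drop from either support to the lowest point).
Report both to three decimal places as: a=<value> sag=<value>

seed: a₀ = √(S³/(24(L−S))) = √(64.473³/(24·22.427)) = 22.313906
iter 1: u=1.444682  f(a)=+2.460e+00  f'(a)=-2.462e+00  a ← 22.313906 − (+2.460e+00/-2.462e+00) = 23.313065
iter 2: u=1.382765  f(a)=+1.749e-01  f'(a)=-2.123e+00  a ← 23.313065 − (+1.749e-01/-2.123e+00) = 23.395425
iter 3: u=1.377898  f(a)=+1.033e-03  f'(a)=-2.098e+00  a ← 23.395425 − (+1.033e-03/-2.098e+00) = 23.395917
iter 4: u=1.377869  f(a)=+3.655e-08  f'(a)=-2.098e+00  a ← 23.395917 − (+3.655e-08/-2.098e+00) = 23.395917
iter 5: u=1.377869  f(a)=+1.421e-14  f'(a)=-2.098e+00  a ← 23.395917 − (+1.421e-14/-2.098e+00) = 23.395917
converged: |Δa| < 1e-12 after 5 iterations
sag = a·(cosh(S/(2a)) − 1) = 23.395917·(cosh(1.377869) − 1) = 25.952552
T_max/T_min = cosh(S/(2a)) = 2.109277

a=23.396 sag=25.953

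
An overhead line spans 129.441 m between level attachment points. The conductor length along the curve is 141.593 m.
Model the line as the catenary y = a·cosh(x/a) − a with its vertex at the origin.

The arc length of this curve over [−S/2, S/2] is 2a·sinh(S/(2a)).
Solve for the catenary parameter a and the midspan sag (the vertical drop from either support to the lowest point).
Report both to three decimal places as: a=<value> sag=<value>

a=87.423 sag=25.071

seed: a₀ = √(S³/(24(L−S))) = √(129.441³/(24·12.152)) = 86.233952
iter 1: u=0.750522  f(a)=+3.469e-01  f'(a)=-2.980e-01  a ← 86.233952 − (+3.469e-01/-2.980e-01) = 87.397828
iter 2: u=0.740528  f(a)=+7.148e-03  f'(a)=-2.859e-01  a ← 87.397828 − (+7.148e-03/-2.859e-01) = 87.422831
iter 3: u=0.740316  f(a)=+3.176e-06  f'(a)=-2.856e-01  a ← 87.422831 − (+3.176e-06/-2.856e-01) = 87.422843
iter 4: u=0.740316  f(a)=+6.537e-13  f'(a)=-2.856e-01  a ← 87.422843 − (+6.537e-13/-2.856e-01) = 87.422843
converged: |Δa| < 1e-12 after 4 iterations
sag = a·(cosh(S/(2a)) − 1) = 87.422843·(cosh(0.740316) − 1) = 25.071148
T_max/T_min = cosh(S/(2a)) = 1.286780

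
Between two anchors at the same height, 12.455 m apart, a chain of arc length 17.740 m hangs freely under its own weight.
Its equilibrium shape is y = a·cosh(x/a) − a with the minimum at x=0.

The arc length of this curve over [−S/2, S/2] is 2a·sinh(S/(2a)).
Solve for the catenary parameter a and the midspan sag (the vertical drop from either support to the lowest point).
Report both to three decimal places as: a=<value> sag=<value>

seed: a₀ = √(S³/(24(L−S))) = √(12.455³/(24·5.285)) = 3.902901
iter 1: u=1.595608  f(a)=+7.150e-01  f'(a)=-3.463e+00  a ← 3.902901 − (+7.150e-01/-3.463e+00) = 4.109348
iter 2: u=1.515447  f(a)=+6.065e-02  f'(a)=-2.899e+00  a ← 4.109348 − (+6.065e-02/-2.899e+00) = 4.130272
iter 3: u=1.507770  f(a)=+5.258e-04  f'(a)=-2.849e+00  a ← 4.130272 − (+5.258e-04/-2.849e+00) = 4.130457
iter 4: u=1.507703  f(a)=+4.027e-08  f'(a)=-2.848e+00  a ← 4.130457 − (+4.027e-08/-2.848e+00) = 4.130457
iter 5: u=1.507703  f(a)=+0.000e+00  f'(a)=-2.848e+00  a ← 4.130457 − (+0.000e+00/-2.848e+00) = 4.130457
converged: |Δa| < 1e-12 after 5 iterations
sag = a·(cosh(S/(2a)) − 1) = 4.130457·(cosh(1.507703) − 1) = 5.654101
T_max/T_min = cosh(S/(2a)) = 2.368880

a=4.130 sag=5.654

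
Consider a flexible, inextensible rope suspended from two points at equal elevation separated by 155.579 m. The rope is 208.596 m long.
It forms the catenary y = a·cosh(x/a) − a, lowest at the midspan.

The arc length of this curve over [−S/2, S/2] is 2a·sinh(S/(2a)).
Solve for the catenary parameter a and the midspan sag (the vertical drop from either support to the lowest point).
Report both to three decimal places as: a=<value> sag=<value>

seed: a₀ = √(S³/(24(L−S))) = √(155.579³/(24·53.017)) = 54.401800
iter 1: u=1.429907  f(a)=+5.692e+00  f'(a)=-2.378e+00  a ← 54.401800 − (+5.692e+00/-2.378e+00) = 56.795365
iter 2: u=1.369645  f(a)=+3.972e-01  f'(a)=-2.057e+00  a ← 56.795365 − (+3.972e-01/-2.057e+00) = 56.988495
iter 3: u=1.365004  f(a)=+2.255e-03  f'(a)=-2.033e+00  a ← 56.988495 − (+2.255e-03/-2.033e+00) = 56.989604
iter 4: u=1.364977  f(a)=+7.360e-08  f'(a)=-2.033e+00  a ← 56.989604 − (+7.360e-08/-2.033e+00) = 56.989604
iter 5: u=1.364977  f(a)=+0.000e+00  f'(a)=-2.033e+00  a ← 56.989604 − (+0.000e+00/-2.033e+00) = 56.989604
converged: |Δa| < 1e-12 after 5 iterations
sag = a·(cosh(S/(2a)) − 1) = 56.989604·(cosh(1.364977) − 1) = 61.862774
T_max/T_min = cosh(S/(2a)) = 2.085510

a=56.990 sag=61.863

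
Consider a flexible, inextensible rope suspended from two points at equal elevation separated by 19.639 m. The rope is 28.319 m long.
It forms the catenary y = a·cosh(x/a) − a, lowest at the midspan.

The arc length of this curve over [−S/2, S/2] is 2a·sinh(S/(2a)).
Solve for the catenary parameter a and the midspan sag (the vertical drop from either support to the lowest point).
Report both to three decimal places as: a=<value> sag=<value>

a=6.395 sag=9.142

seed: a₀ = √(S³/(24(L−S))) = √(19.639³/(24·8.680)) = 6.029948
iter 1: u=1.628455  f(a)=+1.226e+00  f'(a)=-3.718e+00  a ← 6.029948 − (+1.226e+00/-3.718e+00) = 6.359746
iter 2: u=1.544008  f(a)=+1.078e-01  f'(a)=-3.091e+00  a ← 6.359746 − (+1.078e-01/-3.091e+00) = 6.394621
iter 3: u=1.535587  f(a)=+1.010e-03  f'(a)=-3.033e+00  a ← 6.394621 − (+1.010e-03/-3.033e+00) = 6.394954
iter 4: u=1.535507  f(a)=+9.057e-08  f'(a)=-3.033e+00  a ← 6.394954 − (+9.057e-08/-3.033e+00) = 6.394954
iter 5: u=1.535507  f(a)=+3.553e-15  f'(a)=-3.033e+00  a ← 6.394954 − (+3.553e-15/-3.033e+00) = 6.394954
converged: |Δa| < 1e-12 after 5 iterations
sag = a·(cosh(S/(2a)) − 1) = 6.394954·(cosh(1.535507) − 1) = 9.141676
T_max/T_min = cosh(S/(2a)) = 2.429514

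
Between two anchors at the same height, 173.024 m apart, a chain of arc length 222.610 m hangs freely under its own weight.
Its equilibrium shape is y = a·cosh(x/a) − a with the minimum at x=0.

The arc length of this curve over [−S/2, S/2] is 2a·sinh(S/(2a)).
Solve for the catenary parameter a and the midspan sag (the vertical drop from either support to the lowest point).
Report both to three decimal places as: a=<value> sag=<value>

a=68.642 sag=62.127

seed: a₀ = √(S³/(24(L−S))) = √(173.024³/(24·49.586)) = 65.974235
iter 1: u=1.311300  f(a)=+4.442e+00  f'(a)=-1.778e+00  a ← 65.974235 − (+4.442e+00/-1.778e+00) = 68.472437
iter 2: u=1.263457  f(a)=+2.648e-01  f'(a)=-1.572e+00  a ← 68.472437 − (+2.648e-01/-1.572e+00) = 68.640881
iter 3: u=1.260357  f(a)=+1.073e-03  f'(a)=-1.559e+00  a ← 68.640881 − (+1.073e-03/-1.559e+00) = 68.641569
iter 4: u=1.260344  f(a)=+1.776e-08  f'(a)=-1.559e+00  a ← 68.641569 − (+1.776e-08/-1.559e+00) = 68.641569
iter 5: u=1.260344  f(a)=+0.000e+00  f'(a)=-1.559e+00  a ← 68.641569 − (+0.000e+00/-1.559e+00) = 68.641569
converged: |Δa| < 1e-12 after 5 iterations
sag = a·(cosh(S/(2a)) − 1) = 68.641569·(cosh(1.260344) − 1) = 62.127189
T_max/T_min = cosh(S/(2a)) = 1.905096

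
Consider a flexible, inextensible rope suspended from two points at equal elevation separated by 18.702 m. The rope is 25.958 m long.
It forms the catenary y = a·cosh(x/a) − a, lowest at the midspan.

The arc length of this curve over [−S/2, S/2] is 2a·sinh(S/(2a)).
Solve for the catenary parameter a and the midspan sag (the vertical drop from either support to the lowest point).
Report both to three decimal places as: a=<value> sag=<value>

a=6.458 sag=8.039

seed: a₀ = √(S³/(24(L−S))) = √(18.702³/(24·7.256)) = 6.128833
iter 1: u=1.525739  f(a)=+8.929e-01  f'(a)=-2.967e+00  a ← 6.128833 − (+8.929e-01/-2.967e+00) = 6.429793
iter 2: u=1.454324  f(a)=+6.998e-02  f'(a)=-2.518e+00  a ← 6.429793 − (+6.998e-02/-2.518e+00) = 6.457582
iter 3: u=1.448065  f(a)=+5.107e-04  f'(a)=-2.482e+00  a ← 6.457582 − (+5.107e-04/-2.482e+00) = 6.457787
iter 4: u=1.448019  f(a)=+2.764e-08  f'(a)=-2.482e+00  a ← 6.457787 − (+2.764e-08/-2.482e+00) = 6.457787
iter 5: u=1.448019  f(a)=+3.553e-15  f'(a)=-2.482e+00  a ← 6.457787 − (+3.553e-15/-2.482e+00) = 6.457787
converged: |Δa| < 1e-12 after 5 iterations
sag = a·(cosh(S/(2a)) − 1) = 6.457787·(cosh(1.448019) − 1) = 8.039021
T_max/T_min = cosh(S/(2a)) = 2.244857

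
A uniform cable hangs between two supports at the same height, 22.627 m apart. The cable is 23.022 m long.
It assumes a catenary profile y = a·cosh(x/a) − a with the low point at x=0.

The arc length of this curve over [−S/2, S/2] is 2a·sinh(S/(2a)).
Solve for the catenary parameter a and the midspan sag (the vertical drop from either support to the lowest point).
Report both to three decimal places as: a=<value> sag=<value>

seed: a₀ = √(S³/(24(L−S))) = √(22.627³/(24·0.395)) = 34.957172
iter 1: u=0.323639  f(a)=+2.074e-03  f'(a)=-2.284e-02  a ← 34.957172 − (+2.074e-03/-2.284e-02) = 35.047984
iter 2: u=0.322800  f(a)=+8.109e-06  f'(a)=-2.266e-02  a ← 35.047984 − (+8.109e-06/-2.266e-02) = 35.048341
iter 3: u=0.322797  f(a)=+1.251e-10  f'(a)=-2.266e-02  a ← 35.048341 − (+1.251e-10/-2.266e-02) = 35.048341
iter 4: u=0.322797  f(a)=+7.105e-15  f'(a)=-2.266e-02  a ← 35.048341 − (+7.105e-15/-2.266e-02) = 35.048341
converged: |Δa| < 1e-12 after 4 iterations
sag = a·(cosh(S/(2a)) − 1) = 35.048341·(cosh(0.322797) − 1) = 1.841892
T_max/T_min = cosh(S/(2a)) = 1.052553

a=35.048 sag=1.842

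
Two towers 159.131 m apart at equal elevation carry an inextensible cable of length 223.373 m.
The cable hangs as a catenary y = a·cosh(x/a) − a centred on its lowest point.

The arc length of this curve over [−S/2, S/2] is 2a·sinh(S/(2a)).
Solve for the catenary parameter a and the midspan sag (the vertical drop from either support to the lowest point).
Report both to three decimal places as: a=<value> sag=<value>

seed: a₀ = √(S³/(24(L−S))) = √(159.131³/(24·64.242)) = 51.123084
iter 1: u=1.556352  f(a)=+8.245e+00  f'(a)=-3.177e+00  a ← 51.123084 − (+8.245e+00/-3.177e+00) = 53.718105
iter 2: u=1.481167  f(a)=+6.693e-01  f'(a)=-2.680e+00  a ← 53.718105 − (+6.693e-01/-2.680e+00) = 53.967824
iter 3: u=1.474314  f(a)=+5.273e-03  f'(a)=-2.638e+00  a ← 53.967824 − (+5.273e-03/-2.638e+00) = 53.969823
iter 4: u=1.474259  f(a)=+3.329e-07  f'(a)=-2.638e+00  a ← 53.969823 − (+3.329e-07/-2.638e+00) = 53.969823
iter 5: u=1.474259  f(a)=+5.684e-14  f'(a)=-2.638e+00  a ← 53.969823 − (+5.684e-14/-2.638e+00) = 53.969823
converged: |Δa| < 1e-12 after 5 iterations
sag = a·(cosh(S/(2a)) − 1) = 53.969823·(cosh(1.474259) − 1) = 70.072977
T_max/T_min = cosh(S/(2a)) = 2.298373

a=53.970 sag=70.073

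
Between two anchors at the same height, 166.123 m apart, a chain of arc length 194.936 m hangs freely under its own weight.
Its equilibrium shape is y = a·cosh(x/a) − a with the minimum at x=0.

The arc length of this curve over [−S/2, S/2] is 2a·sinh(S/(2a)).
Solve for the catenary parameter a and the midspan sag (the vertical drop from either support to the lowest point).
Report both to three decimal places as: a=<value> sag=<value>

a=83.461 sag=44.858

seed: a₀ = √(S³/(24(L−S))) = √(166.123³/(24·28.813)) = 81.422567
iter 1: u=1.020129  f(a)=+1.537e+00  f'(a)=-7.842e-01  a ← 81.422567 − (+1.537e+00/-7.842e-01) = 83.382468
iter 2: u=0.996151  f(a)=+5.724e-02  f'(a)=-7.268e-01  a ← 83.382468 − (+5.724e-02/-7.268e-01) = 83.461233
iter 3: u=0.995211  f(a)=+8.621e-05  f'(a)=-7.246e-01  a ← 83.461233 − (+8.621e-05/-7.246e-01) = 83.461352
iter 4: u=0.995209  f(a)=+1.962e-10  f'(a)=-7.246e-01  a ← 83.461352 − (+1.962e-10/-7.246e-01) = 83.461352
iter 5: u=0.995209  f(a)=+0.000e+00  f'(a)=-7.246e-01  a ← 83.461352 − (+0.000e+00/-7.246e-01) = 83.461352
converged: |Δa| < 1e-12 after 5 iterations
sag = a·(cosh(S/(2a)) − 1) = 83.461352·(cosh(0.995209) − 1) = 44.857814
T_max/T_min = cosh(S/(2a)) = 1.537468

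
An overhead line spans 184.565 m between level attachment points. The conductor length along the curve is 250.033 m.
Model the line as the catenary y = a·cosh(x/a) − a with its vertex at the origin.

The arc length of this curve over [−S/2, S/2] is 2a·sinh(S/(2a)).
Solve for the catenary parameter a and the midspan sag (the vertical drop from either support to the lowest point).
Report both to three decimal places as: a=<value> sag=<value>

a=66.380 sag=75.167

seed: a₀ = √(S³/(24(L−S))) = √(184.565³/(24·65.468)) = 63.256311
iter 1: u=1.458866  f(a)=+7.330e+00  f'(a)=-2.545e+00  a ← 63.256311 − (+7.330e+00/-2.545e+00) = 66.136286
iter 2: u=1.395338  f(a)=+5.303e-01  f'(a)=-2.189e+00  a ← 66.136286 − (+5.303e-01/-2.189e+00) = 66.378545
iter 3: u=1.390246  f(a)=+3.255e-03  f'(a)=-2.162e+00  a ← 66.378545 − (+3.255e-03/-2.162e+00) = 66.380050
iter 4: u=1.390214  f(a)=+1.242e-07  f'(a)=-2.162e+00  a ← 66.380050 − (+1.242e-07/-2.162e+00) = 66.380050
iter 5: u=1.390214  f(a)=+2.842e-14  f'(a)=-2.162e+00  a ← 66.380050 − (+2.842e-14/-2.162e+00) = 66.380050
converged: |Δa| < 1e-12 after 5 iterations
sag = a·(cosh(S/(2a)) − 1) = 66.380050·(cosh(1.390214) − 1) = 75.166537
T_max/T_min = cosh(S/(2a)) = 2.132366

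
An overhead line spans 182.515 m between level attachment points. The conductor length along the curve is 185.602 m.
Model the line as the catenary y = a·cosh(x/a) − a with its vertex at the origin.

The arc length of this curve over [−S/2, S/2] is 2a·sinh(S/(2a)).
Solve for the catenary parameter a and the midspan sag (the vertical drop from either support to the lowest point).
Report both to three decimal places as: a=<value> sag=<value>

seed: a₀ = √(S³/(24(L−S))) = √(182.515³/(24·3.087)) = 286.466544
iter 1: u=0.318563  f(a)=+1.570e-02  f'(a)=-2.177e-02  a ← 286.466544 − (+1.570e-02/-2.177e-02) = 287.187738
iter 2: u=0.317763  f(a)=+5.949e-05  f'(a)=-2.161e-02  a ← 287.187738 − (+5.949e-05/-2.161e-02) = 287.190491
iter 3: u=0.317759  f(a)=+8.613e-10  f'(a)=-2.161e-02  a ← 287.190491 − (+8.613e-10/-2.161e-02) = 287.190491
iter 4: u=0.317759  f(a)=+0.000e+00  f'(a)=-2.161e-02  a ← 287.190491 − (+0.000e+00/-2.161e-02) = 287.190491
converged: |Δa| < 1e-12 after 4 iterations
sag = a·(cosh(S/(2a)) − 1) = 287.190491·(cosh(0.317759) − 1) = 14.621377
T_max/T_min = cosh(S/(2a)) = 1.050912

a=287.190 sag=14.621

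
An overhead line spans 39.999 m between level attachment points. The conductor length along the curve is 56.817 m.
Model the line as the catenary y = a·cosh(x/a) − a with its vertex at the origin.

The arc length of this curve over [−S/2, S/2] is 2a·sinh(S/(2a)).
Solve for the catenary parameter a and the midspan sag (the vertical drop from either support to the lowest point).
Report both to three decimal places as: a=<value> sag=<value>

seed: a₀ = √(S³/(24(L−S))) = √(39.999³/(24·16.818)) = 12.591600
iter 1: u=1.588321  f(a)=+2.253e+00  f'(a)=-3.409e+00  a ← 12.591600 − (+2.253e+00/-3.409e+00) = 13.252639
iter 2: u=1.509096  f(a)=+1.896e-01  f'(a)=-2.857e+00  a ← 13.252639 − (+1.896e-01/-2.857e+00) = 13.319001
iter 3: u=1.501577  f(a)=+1.615e-03  f'(a)=-2.809e+00  a ← 13.319001 − (+1.615e-03/-2.809e+00) = 13.319576
iter 4: u=1.501512  f(a)=+1.194e-07  f'(a)=-2.808e+00  a ← 13.319576 − (+1.194e-07/-2.808e+00) = 13.319576
iter 5: u=1.501512  f(a)=+0.000e+00  f'(a)=-2.808e+00  a ← 13.319576 − (+0.000e+00/-2.808e+00) = 13.319576
converged: |Δa| < 1e-12 after 5 iterations
sag = a·(cosh(S/(2a)) − 1) = 13.319576·(cosh(1.501512) − 1) = 18.056434
T_max/T_min = cosh(S/(2a)) = 2.355631

a=13.320 sag=18.056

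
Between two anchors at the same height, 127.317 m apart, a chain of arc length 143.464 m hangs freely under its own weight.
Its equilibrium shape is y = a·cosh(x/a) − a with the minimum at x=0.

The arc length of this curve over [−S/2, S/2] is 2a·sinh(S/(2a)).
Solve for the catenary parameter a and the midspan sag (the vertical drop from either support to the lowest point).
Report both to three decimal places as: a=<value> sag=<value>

seed: a₀ = √(S³/(24(L−S))) = √(127.317³/(24·16.147)) = 72.975663
iter 1: u=0.872325  f(a)=+6.256e-01  f'(a)=-4.771e-01  a ← 72.975663 − (+6.256e-01/-4.771e-01) = 74.286833
iter 2: u=0.856928  f(a)=+1.726e-02  f'(a)=-4.511e-01  a ← 74.286833 − (+1.726e-02/-4.511e-01) = 74.325089
iter 3: u=0.856487  f(a)=+1.396e-05  f'(a)=-4.504e-01  a ← 74.325089 − (+1.396e-05/-4.504e-01) = 74.325120
iter 4: u=0.856487  f(a)=+9.152e-12  f'(a)=-4.504e-01  a ← 74.325120 − (+9.152e-12/-4.504e-01) = 74.325120
converged: |Δa| < 1e-12 after 4 iterations
sag = a·(cosh(S/(2a)) − 1) = 74.325120·(cosh(0.856487) − 1) = 28.969136
T_max/T_min = cosh(S/(2a)) = 1.389762

a=74.325 sag=28.969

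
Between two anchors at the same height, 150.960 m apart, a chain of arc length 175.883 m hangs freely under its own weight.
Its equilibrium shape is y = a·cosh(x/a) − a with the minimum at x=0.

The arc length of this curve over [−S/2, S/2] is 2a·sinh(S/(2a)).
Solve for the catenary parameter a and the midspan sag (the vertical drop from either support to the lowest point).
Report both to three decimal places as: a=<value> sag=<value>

seed: a₀ = √(S³/(24(L−S))) = √(150.960³/(24·24.923)) = 75.838031
iter 1: u=0.995279  f(a)=+1.264e+00  f'(a)=-7.247e-01  a ← 75.838031 − (+1.264e+00/-7.247e-01) = 77.582049
iter 2: u=0.972905  f(a)=+4.491e-02  f'(a)=-6.740e-01  a ← 77.582049 − (+4.491e-02/-6.740e-01) = 77.648682
iter 3: u=0.972071  f(a)=+6.134e-05  f'(a)=-6.722e-01  a ← 77.648682 − (+6.134e-05/-6.722e-01) = 77.648774
iter 4: u=0.972069  f(a)=+1.148e-10  f'(a)=-6.722e-01  a ← 77.648774 − (+1.148e-10/-6.722e-01) = 77.648774
iter 5: u=0.972069  f(a)=+0.000e+00  f'(a)=-6.722e-01  a ← 77.648774 − (+0.000e+00/-6.722e-01) = 77.648774
converged: |Δa| < 1e-12 after 5 iterations
sag = a·(cosh(S/(2a)) − 1) = 77.648774·(cosh(0.972069) − 1) = 39.667208
T_max/T_min = cosh(S/(2a)) = 1.510854

a=77.649 sag=39.667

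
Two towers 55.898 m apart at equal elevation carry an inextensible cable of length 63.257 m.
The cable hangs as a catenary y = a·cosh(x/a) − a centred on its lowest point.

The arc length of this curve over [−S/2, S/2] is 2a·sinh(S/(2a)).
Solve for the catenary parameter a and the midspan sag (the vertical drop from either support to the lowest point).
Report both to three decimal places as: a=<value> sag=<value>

a=32.050 sag=12.978

seed: a₀ = √(S³/(24(L−S))) = √(55.898³/(24·7.359)) = 31.447012
iter 1: u=0.888765  f(a)=+2.962e-01  f'(a)=-5.061e-01  a ← 31.447012 − (+2.962e-01/-5.061e-01) = 32.032269
iter 2: u=0.872526  f(a)=+8.470e-03  f'(a)=-4.775e-01  a ← 32.032269 − (+8.470e-03/-4.775e-01) = 32.050009
iter 3: u=0.872043  f(a)=+7.380e-06  f'(a)=-4.766e-01  a ← 32.050009 − (+7.380e-06/-4.766e-01) = 32.050024
iter 4: u=0.872043  f(a)=+5.613e-12  f'(a)=-4.766e-01  a ← 32.050024 − (+5.613e-12/-4.766e-01) = 32.050024
converged: |Δa| < 1e-12 after 4 iterations
sag = a·(cosh(S/(2a)) − 1) = 32.050024·(cosh(0.872043) − 1) = 12.978479
T_max/T_min = cosh(S/(2a)) = 1.404944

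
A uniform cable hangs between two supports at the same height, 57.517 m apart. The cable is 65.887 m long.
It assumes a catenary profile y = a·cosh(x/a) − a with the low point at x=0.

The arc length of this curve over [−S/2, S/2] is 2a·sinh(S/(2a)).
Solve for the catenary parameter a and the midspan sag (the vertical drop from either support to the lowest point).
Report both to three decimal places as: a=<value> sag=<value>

seed: a₀ = √(S³/(24(L−S))) = √(57.517³/(24·8.370)) = 30.776979
iter 1: u=0.934416  f(a)=+3.731e-01  f'(a)=-5.929e-01  a ← 30.776979 − (+3.731e-01/-5.929e-01) = 31.406242
iter 2: u=0.915694  f(a)=+1.175e-02  f'(a)=-5.561e-01  a ← 31.406242 − (+1.175e-02/-5.561e-01) = 31.427370
iter 3: u=0.915078  f(a)=+1.249e-05  f'(a)=-5.549e-01  a ← 31.427370 − (+1.249e-05/-5.549e-01) = 31.427393
iter 4: u=0.915077  f(a)=+1.415e-11  f'(a)=-5.549e-01  a ← 31.427393 − (+1.415e-11/-5.549e-01) = 31.427393
converged: |Δa| < 1e-12 after 4 iterations
sag = a·(cosh(S/(2a)) − 1) = 31.427393·(cosh(0.915077) − 1) = 14.102325
T_max/T_min = cosh(S/(2a)) = 1.448727

a=31.427 sag=14.102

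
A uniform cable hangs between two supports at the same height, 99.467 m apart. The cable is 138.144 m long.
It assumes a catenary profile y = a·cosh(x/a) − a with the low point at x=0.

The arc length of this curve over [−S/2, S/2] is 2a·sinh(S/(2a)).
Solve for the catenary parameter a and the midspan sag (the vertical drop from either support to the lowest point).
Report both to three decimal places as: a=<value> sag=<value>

seed: a₀ = √(S³/(24(L−S))) = √(99.467³/(24·38.677)) = 32.560159
iter 1: u=1.527434  f(a)=+4.771e+00  f'(a)=-2.978e+00  a ← 32.560159 − (+4.771e+00/-2.978e+00) = 34.162017
iter 2: u=1.455813  f(a)=+3.747e-01  f'(a)=-2.527e+00  a ← 34.162017 − (+3.747e-01/-2.527e+00) = 34.310264
iter 3: u=1.449522  f(a)=+2.746e-03  f'(a)=-2.490e+00  a ← 34.310264 − (+2.746e-03/-2.490e+00) = 34.311367
iter 4: u=1.449476  f(a)=+1.499e-07  f'(a)=-2.490e+00  a ← 34.311367 − (+1.499e-07/-2.490e+00) = 34.311367
iter 5: u=1.449476  f(a)=-2.842e-14  f'(a)=-2.490e+00  a ← 34.311367 − (-2.842e-14/-2.490e+00) = 34.311367
converged: |Δa| < 1e-12 after 5 iterations
sag = a·(cosh(S/(2a)) − 1) = 34.311367·(cosh(1.449476) − 1) = 42.813279
T_max/T_min = cosh(S/(2a)) = 2.247787

a=34.311 sag=42.813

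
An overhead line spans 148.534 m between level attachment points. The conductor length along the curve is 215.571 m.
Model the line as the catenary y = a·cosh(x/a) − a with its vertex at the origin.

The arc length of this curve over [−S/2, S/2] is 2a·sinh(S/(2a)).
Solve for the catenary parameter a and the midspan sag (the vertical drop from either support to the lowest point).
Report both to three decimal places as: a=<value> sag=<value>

a=47.916 sag=70.040

seed: a₀ = √(S³/(24(L−S))) = √(148.534³/(24·67.037)) = 45.131099
iter 1: u=1.645584  f(a)=+9.684e+00  f'(a)=-3.857e+00  a ← 45.131099 − (+9.684e+00/-3.857e+00) = 47.641923
iter 2: u=1.558858  f(a)=+8.669e-01  f'(a)=-3.195e+00  a ← 47.641923 − (+8.669e-01/-3.195e+00) = 47.913283
iter 3: u=1.550029  f(a)=+8.456e-03  f'(a)=-3.133e+00  a ← 47.913283 − (+8.456e-03/-3.133e+00) = 47.915982
iter 4: u=1.549942  f(a)=+8.218e-07  f'(a)=-3.132e+00  a ← 47.915982 − (+8.218e-07/-3.132e+00) = 47.915983
iter 5: u=1.549942  f(a)=+2.842e-14  f'(a)=-3.132e+00  a ← 47.915983 − (+2.842e-14/-3.132e+00) = 47.915983
converged: |Δa| < 1e-12 after 5 iterations
sag = a·(cosh(S/(2a)) − 1) = 47.915983·(cosh(1.549942) − 1) = 70.040176
T_max/T_min = cosh(S/(2a)) = 2.461729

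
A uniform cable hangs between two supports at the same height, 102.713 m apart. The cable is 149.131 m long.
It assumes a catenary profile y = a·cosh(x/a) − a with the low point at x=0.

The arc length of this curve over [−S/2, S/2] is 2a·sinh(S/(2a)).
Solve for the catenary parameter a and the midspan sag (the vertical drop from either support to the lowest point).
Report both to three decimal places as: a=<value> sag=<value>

seed: a₀ = √(S³/(24(L−S))) = √(102.713³/(24·46.418)) = 31.188127
iter 1: u=1.646668  f(a)=+6.715e+00  f'(a)=-3.866e+00  a ← 31.188127 − (+6.715e+00/-3.866e+00) = 32.925107
iter 2: u=1.559797  f(a)=+6.018e-01  f'(a)=-3.201e+00  a ← 32.925107 − (+6.018e-01/-3.201e+00) = 33.113091
iter 3: u=1.550942  f(a)=+5.885e-03  f'(a)=-3.139e+00  a ← 33.113091 − (+5.885e-03/-3.139e+00) = 33.114966
iter 4: u=1.550855  f(a)=+5.749e-07  f'(a)=-3.139e+00  a ← 33.114966 − (+5.749e-07/-3.139e+00) = 33.114966
iter 5: u=1.550855  f(a)=+0.000e+00  f'(a)=-3.139e+00  a ← 33.114966 − (+0.000e+00/-3.139e+00) = 33.114966
converged: |Δa| < 1e-12 after 5 iterations
sag = a·(cosh(S/(2a)) − 1) = 33.114966·(cosh(1.550855) − 1) = 48.473114
T_max/T_min = cosh(S/(2a)) = 2.463783

a=33.115 sag=48.473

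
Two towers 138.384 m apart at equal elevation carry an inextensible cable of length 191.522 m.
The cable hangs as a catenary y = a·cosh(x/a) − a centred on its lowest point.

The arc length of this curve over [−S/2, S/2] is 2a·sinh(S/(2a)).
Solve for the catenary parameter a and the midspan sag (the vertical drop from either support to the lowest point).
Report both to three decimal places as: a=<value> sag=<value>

a=48.008 sag=59.113

seed: a₀ = √(S³/(24(L−S))) = √(138.384³/(24·53.138)) = 45.584857
iter 1: u=1.517872  f(a)=+6.468e+00  f'(a)=-2.915e+00  a ← 45.584857 − (+6.468e+00/-2.915e+00) = 47.804016
iter 2: u=1.447410  f(a)=+5.023e-01  f'(a)=-2.478e+00  a ← 47.804016 − (+5.023e-01/-2.478e+00) = 48.006728
iter 3: u=1.441298  f(a)=+3.593e-03  f'(a)=-2.443e+00  a ← 48.006728 − (+3.593e-03/-2.443e+00) = 48.008199
iter 4: u=1.441254  f(a)=+1.868e-07  f'(a)=-2.442e+00  a ← 48.008199 − (+1.868e-07/-2.442e+00) = 48.008199
iter 5: u=1.441254  f(a)=+2.842e-14  f'(a)=-2.442e+00  a ← 48.008199 − (+2.842e-14/-2.442e+00) = 48.008199
converged: |Δa| < 1e-12 after 5 iterations
sag = a·(cosh(S/(2a)) − 1) = 48.008199·(cosh(1.441254) − 1) = 59.113023
T_max/T_min = cosh(S/(2a)) = 2.231311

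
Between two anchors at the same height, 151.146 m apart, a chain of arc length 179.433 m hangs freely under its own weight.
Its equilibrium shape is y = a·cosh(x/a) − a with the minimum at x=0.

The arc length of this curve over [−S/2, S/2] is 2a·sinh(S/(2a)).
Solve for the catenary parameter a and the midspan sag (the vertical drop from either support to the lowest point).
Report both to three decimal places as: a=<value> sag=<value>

a=73.239 sag=42.576

seed: a₀ = √(S³/(24(L−S))) = √(151.146³/(24·28.287)) = 71.317469
iter 1: u=1.059670  f(a)=+1.631e+00  f'(a)=-8.860e-01  a ← 71.317469 − (+1.631e+00/-8.860e-01) = 73.158684
iter 2: u=1.033001  f(a)=+6.531e-02  f'(a)=-8.163e-01  a ← 73.158684 − (+6.531e-02/-8.163e-01) = 73.238687
iter 3: u=1.031873  f(a)=+1.143e-04  f'(a)=-8.135e-01  a ← 73.238687 − (+1.143e-04/-8.135e-01) = 73.238827
iter 4: u=1.031871  f(a)=+3.519e-10  f'(a)=-8.135e-01  a ← 73.238827 − (+3.519e-10/-8.135e-01) = 73.238827
iter 5: u=1.031871  f(a)=+2.842e-14  f'(a)=-8.135e-01  a ← 73.238827 − (+2.842e-14/-8.135e-01) = 73.238827
converged: |Δa| < 1e-12 after 5 iterations
sag = a·(cosh(S/(2a)) − 1) = 73.238827·(cosh(1.031871) − 1) = 42.575577
T_max/T_min = cosh(S/(2a)) = 1.581325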